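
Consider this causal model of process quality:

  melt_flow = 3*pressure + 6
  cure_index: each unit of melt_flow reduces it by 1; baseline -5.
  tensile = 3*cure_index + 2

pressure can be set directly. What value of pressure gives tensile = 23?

Substituting into the cure_index equation gives cure_index = -3*pressure - 11.
So tensile = -9*pressure - 31.
Solve -9*pressure - 31 = 23: pressure = (23 + 31) / -9 = -6.

pressure = -6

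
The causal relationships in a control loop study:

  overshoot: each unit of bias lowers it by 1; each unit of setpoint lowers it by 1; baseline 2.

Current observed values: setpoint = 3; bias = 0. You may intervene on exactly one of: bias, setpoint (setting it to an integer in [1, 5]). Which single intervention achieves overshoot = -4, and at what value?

Intervening on bias: with other inputs at their observed values, overshoot = -bias - 1. Solving for -4 gives bias = 3, within [1, 5].
Intervening on setpoint: overshoot = -setpoint + 2. Reaching -4 requires setpoint = 6, outside [1, 5].

set bias = 3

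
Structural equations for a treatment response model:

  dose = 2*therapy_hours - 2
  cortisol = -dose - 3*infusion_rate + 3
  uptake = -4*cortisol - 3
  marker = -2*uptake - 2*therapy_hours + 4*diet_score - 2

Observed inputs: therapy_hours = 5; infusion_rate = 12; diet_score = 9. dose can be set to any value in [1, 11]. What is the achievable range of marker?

-322 to -242

Intervening on dose fixes its value directly, overriding its dependence on therapy_hours.
Substituting into the cortisol equation gives cortisol = -dose - 33.
This gives uptake = 4*dose + 129.
marker becomes -8*dose - 234.
Linear in dose, so extremes are at the endpoints: dose = 1 gives marker = -242; dose = 11 gives marker = -322.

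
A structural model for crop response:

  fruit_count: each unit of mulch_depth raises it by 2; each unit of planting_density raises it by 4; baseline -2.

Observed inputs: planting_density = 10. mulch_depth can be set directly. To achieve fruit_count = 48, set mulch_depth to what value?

Substituting into the fruit_count equation gives fruit_count = 2*mulch_depth + 38.
Solve 2*mulch_depth + 38 = 48: mulch_depth = (48 - 38) / 2 = 5.

mulch_depth = 5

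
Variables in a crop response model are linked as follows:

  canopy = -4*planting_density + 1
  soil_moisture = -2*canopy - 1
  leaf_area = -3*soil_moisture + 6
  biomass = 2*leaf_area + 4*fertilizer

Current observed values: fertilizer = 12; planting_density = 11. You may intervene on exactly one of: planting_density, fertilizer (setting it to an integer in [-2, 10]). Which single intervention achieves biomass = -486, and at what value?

Intervening on planting_density: biomass = -48*planting_density + 78. Reaching -486 requires planting_density = 47/4, not an integer.
Intervening on fertilizer: with other inputs at their observed values, biomass = 4*fertilizer - 498. Solving for -486 gives fertilizer = 3, within [-2, 10].

set fertilizer = 3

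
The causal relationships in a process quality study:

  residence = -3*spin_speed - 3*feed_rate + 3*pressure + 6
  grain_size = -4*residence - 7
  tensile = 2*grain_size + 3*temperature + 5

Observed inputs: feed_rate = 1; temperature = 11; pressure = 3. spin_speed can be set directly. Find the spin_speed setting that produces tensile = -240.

Substituting into the residence equation gives residence = -3*spin_speed + 12.
So grain_size = 12*spin_speed - 55.
Substituting into the tensile equation gives tensile = 24*spin_speed - 72.
Solve 24*spin_speed - 72 = -240: spin_speed = (-240 + 72) / 24 = -7.

spin_speed = -7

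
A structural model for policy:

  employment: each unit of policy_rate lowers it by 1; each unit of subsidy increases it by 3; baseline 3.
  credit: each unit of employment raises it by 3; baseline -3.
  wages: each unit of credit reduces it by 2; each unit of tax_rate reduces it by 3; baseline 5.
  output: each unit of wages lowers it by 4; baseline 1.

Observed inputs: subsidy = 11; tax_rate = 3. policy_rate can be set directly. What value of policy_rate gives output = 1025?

Substituting into the employment equation gives employment = -policy_rate + 36.
So credit = -3*policy_rate + 105.
Substituting into the wages equation gives wages = 6*policy_rate - 214.
So output = -24*policy_rate + 857.
Solve -24*policy_rate + 857 = 1025: policy_rate = (1025 - 857) / -24 = -7.

policy_rate = -7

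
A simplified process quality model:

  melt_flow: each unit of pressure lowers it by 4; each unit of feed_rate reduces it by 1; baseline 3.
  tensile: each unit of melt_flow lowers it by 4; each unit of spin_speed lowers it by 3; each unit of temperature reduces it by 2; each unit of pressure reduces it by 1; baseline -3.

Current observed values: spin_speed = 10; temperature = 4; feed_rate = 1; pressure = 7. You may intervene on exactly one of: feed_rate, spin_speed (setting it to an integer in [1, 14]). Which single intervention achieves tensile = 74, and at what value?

Intervening on feed_rate: tensile = 4*feed_rate + 52. Reaching 74 requires feed_rate = 11/2, not an integer.
Intervening on spin_speed: with other inputs at their observed values, tensile = -3*spin_speed + 86. Solving for 74 gives spin_speed = 4, within [1, 14].

set spin_speed = 4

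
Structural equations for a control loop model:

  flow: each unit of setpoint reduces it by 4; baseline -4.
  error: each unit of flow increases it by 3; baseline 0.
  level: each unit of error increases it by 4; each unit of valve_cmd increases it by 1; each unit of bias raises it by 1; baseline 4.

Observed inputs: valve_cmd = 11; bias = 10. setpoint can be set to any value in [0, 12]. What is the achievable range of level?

Substituting into the error equation gives error = -12*setpoint - 12.
Substituting into the level equation gives level = -48*setpoint - 23.
Linear in setpoint, so extremes are at the endpoints: setpoint = 0 gives level = -23; setpoint = 12 gives level = -599.

-599 to -23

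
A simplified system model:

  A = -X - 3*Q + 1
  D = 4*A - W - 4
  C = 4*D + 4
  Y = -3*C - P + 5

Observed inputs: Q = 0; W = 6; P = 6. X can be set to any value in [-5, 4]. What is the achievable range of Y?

Substituting into the A equation gives A = -X + 1.
D becomes -4*X - 6.
So C = -16*X - 20.
Substituting into the Y equation gives Y = 48*X + 59.
Linear in X, so extremes are at the endpoints: X = -5 gives Y = -181; X = 4 gives Y = 251.

-181 to 251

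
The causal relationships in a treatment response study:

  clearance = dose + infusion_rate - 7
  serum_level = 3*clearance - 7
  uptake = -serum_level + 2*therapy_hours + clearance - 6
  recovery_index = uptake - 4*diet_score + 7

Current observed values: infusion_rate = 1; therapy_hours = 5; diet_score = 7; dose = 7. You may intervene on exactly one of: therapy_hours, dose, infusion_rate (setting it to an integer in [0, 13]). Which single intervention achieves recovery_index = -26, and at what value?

Intervening on therapy_hours: recovery_index = 2*therapy_hours - 22. Reaching -26 requires therapy_hours = -2, outside [0, 13].
Intervening on dose: recovery_index = -2*dose + 2. Reaching -26 requires dose = 14, outside [0, 13].
Intervening on infusion_rate: with other inputs at their observed values, recovery_index = -2*infusion_rate - 10. Solving for -26 gives infusion_rate = 8, within [0, 13].

set infusion_rate = 8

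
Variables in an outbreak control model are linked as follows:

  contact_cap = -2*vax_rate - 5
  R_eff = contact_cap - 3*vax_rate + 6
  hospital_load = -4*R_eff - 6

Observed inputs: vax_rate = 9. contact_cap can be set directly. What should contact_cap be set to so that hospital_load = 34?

contact_cap = 11

Intervening on contact_cap fixes its value directly, overriding its dependence on vax_rate.
Substituting into the R_eff equation gives R_eff = contact_cap - 21.
Substituting into the hospital_load equation gives hospital_load = -4*contact_cap + 78.
Solve -4*contact_cap + 78 = 34: contact_cap = (34 - 78) / -4 = 11.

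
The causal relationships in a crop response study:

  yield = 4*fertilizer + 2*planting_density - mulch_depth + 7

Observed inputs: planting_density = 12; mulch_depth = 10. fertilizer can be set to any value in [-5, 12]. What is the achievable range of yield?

1 to 69

Substituting into the yield equation gives yield = 4*fertilizer + 21.
Linear in fertilizer, so extremes are at the endpoints: fertilizer = -5 gives yield = 1; fertilizer = 12 gives yield = 69.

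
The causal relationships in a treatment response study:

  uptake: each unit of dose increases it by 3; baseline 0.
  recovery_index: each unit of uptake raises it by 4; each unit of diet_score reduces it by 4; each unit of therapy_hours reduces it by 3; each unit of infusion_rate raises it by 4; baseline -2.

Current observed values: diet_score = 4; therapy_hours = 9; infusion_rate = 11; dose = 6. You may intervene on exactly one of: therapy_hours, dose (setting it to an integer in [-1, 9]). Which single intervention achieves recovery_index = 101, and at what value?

Intervening on therapy_hours: with other inputs at their observed values, recovery_index = -3*therapy_hours + 98. Solving for 101 gives therapy_hours = -1, within [-1, 9].
Intervening on dose: recovery_index = 12*dose - 1. Reaching 101 requires dose = 17/2, not an integer.

set therapy_hours = -1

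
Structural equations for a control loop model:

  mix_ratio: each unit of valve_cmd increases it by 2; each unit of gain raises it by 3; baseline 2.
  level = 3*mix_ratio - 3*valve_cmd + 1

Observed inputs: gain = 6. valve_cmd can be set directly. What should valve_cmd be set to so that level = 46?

valve_cmd = -5

Substituting into the mix_ratio equation gives mix_ratio = 2*valve_cmd + 20.
So level = 3*valve_cmd + 61.
Solve 3*valve_cmd + 61 = 46: valve_cmd = (46 - 61) / 3 = -5.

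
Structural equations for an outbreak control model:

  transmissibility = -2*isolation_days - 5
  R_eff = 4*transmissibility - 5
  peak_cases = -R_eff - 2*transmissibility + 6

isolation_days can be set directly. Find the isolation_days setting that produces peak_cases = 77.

Substituting into the R_eff equation gives R_eff = -8*isolation_days - 25.
So peak_cases = 12*isolation_days + 41.
Solve 12*isolation_days + 41 = 77: isolation_days = (77 - 41) / 12 = 3.

isolation_days = 3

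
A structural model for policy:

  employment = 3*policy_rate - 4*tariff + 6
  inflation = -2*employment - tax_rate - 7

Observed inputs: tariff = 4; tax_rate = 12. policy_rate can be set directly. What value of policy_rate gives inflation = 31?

Substituting into the employment equation gives employment = 3*policy_rate - 10.
Substituting into the inflation equation gives inflation = -6*policy_rate + 1.
Solve -6*policy_rate + 1 = 31: policy_rate = (31 - 1) / -6 = -5.

policy_rate = -5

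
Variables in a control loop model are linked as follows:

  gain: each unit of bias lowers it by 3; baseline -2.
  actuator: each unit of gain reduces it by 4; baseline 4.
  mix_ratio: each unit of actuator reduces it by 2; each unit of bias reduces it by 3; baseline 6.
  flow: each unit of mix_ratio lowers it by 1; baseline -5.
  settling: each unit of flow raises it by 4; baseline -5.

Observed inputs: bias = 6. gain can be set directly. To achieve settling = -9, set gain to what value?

Intervening on gain fixes its value directly, overriding its dependence on bias.
Substituting into the mix_ratio equation gives mix_ratio = 8*gain - 20.
Substituting into the flow equation gives flow = -8*gain + 15.
Substituting into the settling equation gives settling = -32*gain + 55.
Solve -32*gain + 55 = -9: gain = (-9 - 55) / -32 = 2.

gain = 2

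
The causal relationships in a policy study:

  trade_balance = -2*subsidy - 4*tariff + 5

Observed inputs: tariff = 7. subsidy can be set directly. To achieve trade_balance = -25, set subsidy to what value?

subsidy = 1

Substituting into the trade_balance equation gives trade_balance = -2*subsidy - 23.
Solve -2*subsidy - 23 = -25: subsidy = (-25 + 23) / -2 = 1.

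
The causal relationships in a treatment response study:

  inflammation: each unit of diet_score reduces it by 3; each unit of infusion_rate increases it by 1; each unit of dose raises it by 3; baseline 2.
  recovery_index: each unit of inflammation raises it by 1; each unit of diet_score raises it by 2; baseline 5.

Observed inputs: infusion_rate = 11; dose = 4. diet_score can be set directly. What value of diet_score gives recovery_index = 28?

Substituting into the inflammation equation gives inflammation = -3*diet_score + 25.
Substituting into the recovery_index equation gives recovery_index = -diet_score + 30.
Solve -diet_score + 30 = 28: diet_score = (28 - 30) / -1 = 2.

diet_score = 2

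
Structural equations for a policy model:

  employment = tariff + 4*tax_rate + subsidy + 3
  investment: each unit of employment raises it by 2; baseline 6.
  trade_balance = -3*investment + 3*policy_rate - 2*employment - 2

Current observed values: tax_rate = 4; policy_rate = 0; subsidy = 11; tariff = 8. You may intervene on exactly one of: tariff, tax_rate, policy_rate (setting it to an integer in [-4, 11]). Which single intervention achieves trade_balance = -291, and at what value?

Intervening on tariff: trade_balance = -8*tariff - 260. Reaching -291 requires tariff = 31/8, not an integer.
Intervening on tax_rate: trade_balance = -32*tax_rate - 196. Reaching -291 requires tax_rate = 95/32, not an integer.
Intervening on policy_rate: with other inputs at their observed values, trade_balance = 3*policy_rate - 324. Solving for -291 gives policy_rate = 11, within [-4, 11].

set policy_rate = 11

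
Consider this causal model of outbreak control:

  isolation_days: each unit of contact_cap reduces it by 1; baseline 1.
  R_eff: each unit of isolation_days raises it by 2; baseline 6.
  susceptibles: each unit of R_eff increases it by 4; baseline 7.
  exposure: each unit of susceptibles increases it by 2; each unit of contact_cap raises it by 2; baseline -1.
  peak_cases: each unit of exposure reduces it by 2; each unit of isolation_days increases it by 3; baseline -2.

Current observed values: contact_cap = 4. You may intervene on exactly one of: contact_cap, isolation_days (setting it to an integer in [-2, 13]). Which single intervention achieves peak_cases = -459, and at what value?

Intervening on contact_cap: peak_cases = 25*contact_cap - 153. Reaching -459 requires contact_cap = -306/25, not an integer.
Intervening on isolation_days: with other inputs at their observed values, peak_cases = -29*isolation_days - 140. Solving for -459 gives isolation_days = 11, within [-2, 13].

set isolation_days = 11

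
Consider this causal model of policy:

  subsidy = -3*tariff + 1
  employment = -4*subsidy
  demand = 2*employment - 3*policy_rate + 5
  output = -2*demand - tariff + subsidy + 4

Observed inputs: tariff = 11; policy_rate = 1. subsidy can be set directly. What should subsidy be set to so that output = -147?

subsidy = -8

Intervening on subsidy fixes its value directly, overriding its dependence on tariff.
Substituting into the demand equation gives demand = -8*subsidy + 2.
So output = 17*subsidy - 11.
Solve 17*subsidy - 11 = -147: subsidy = (-147 + 11) / 17 = -8.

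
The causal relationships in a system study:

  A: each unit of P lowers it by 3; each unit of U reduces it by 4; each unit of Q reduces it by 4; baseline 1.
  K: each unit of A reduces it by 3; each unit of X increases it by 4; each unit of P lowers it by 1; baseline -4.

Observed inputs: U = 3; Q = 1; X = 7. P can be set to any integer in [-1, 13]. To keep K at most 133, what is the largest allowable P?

P = 8

Substituting into the A equation gives A = -3*P - 15.
Substituting into the K equation gives K = 8*P + 69.
Require 8*P + 69 ≤ 133, so P ≤ 8.
The largest integer in [-1, 13] satisfying this is 8.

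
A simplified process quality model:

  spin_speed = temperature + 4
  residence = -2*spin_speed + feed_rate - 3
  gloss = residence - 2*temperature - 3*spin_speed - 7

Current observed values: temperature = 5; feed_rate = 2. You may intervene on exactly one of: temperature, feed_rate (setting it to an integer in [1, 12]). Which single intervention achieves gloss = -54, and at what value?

Intervening on temperature: gloss = -7*temperature - 28. Reaching -54 requires temperature = 26/7, not an integer.
Intervening on feed_rate: with other inputs at their observed values, gloss = feed_rate - 65. Solving for -54 gives feed_rate = 11, within [1, 12].

set feed_rate = 11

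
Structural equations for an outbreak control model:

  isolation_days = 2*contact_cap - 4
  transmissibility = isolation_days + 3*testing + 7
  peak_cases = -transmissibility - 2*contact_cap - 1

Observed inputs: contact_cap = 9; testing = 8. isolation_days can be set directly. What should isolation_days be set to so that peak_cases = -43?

isolation_days = -7

Intervening on isolation_days fixes its value directly, overriding its dependence on contact_cap.
Substituting into the transmissibility equation gives transmissibility = isolation_days + 31.
Substituting into the peak_cases equation gives peak_cases = -isolation_days - 50.
Solve -isolation_days - 50 = -43: isolation_days = (-43 + 50) / -1 = -7.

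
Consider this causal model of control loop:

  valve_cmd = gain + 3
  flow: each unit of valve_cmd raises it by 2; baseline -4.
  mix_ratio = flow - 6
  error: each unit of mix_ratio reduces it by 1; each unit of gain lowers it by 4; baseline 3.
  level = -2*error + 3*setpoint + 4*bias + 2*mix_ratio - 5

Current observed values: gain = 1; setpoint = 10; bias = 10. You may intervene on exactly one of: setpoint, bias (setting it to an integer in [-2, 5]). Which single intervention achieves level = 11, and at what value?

set bias = -2

Intervening on setpoint: level = 3*setpoint + 29. Reaching 11 requires setpoint = -6, outside [-2, 5].
Intervening on bias: with other inputs at their observed values, level = 4*bias + 19. Solving for 11 gives bias = -2, within [-2, 5].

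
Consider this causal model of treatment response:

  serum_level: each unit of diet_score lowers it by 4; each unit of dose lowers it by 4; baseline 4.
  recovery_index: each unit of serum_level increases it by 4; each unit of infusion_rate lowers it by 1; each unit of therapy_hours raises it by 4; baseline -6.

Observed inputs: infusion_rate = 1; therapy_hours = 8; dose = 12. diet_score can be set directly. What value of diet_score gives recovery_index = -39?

diet_score = -7

Substituting into the serum_level equation gives serum_level = -4*diet_score - 44.
So recovery_index = -16*diet_score - 151.
Solve -16*diet_score - 151 = -39: diet_score = (-39 + 151) / -16 = -7.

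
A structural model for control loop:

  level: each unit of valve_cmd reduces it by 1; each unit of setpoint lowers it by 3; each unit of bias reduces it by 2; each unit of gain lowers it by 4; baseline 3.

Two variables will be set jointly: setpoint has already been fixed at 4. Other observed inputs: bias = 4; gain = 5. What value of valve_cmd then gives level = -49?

With setpoint held at 4:
Substituting into the level equation gives level = -valve_cmd - 37.
Solve -valve_cmd - 37 = -49: valve_cmd = (-49 + 37) / -1 = 12.

valve_cmd = 12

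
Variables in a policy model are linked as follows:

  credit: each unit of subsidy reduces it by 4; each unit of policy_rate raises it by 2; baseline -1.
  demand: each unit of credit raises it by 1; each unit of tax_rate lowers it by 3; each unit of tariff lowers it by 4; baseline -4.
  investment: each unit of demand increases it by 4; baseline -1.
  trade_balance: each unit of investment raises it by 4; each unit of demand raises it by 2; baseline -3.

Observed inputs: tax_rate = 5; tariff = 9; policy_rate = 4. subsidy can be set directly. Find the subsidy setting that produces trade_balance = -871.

subsidy = 0

Substituting into the credit equation gives credit = -4*subsidy + 7.
This gives demand = -4*subsidy - 48.
investment becomes -16*subsidy - 193.
Substituting into the trade_balance equation gives trade_balance = -72*subsidy - 871.
Solve -72*subsidy - 871 = -871: subsidy = (-871 + 871) / -72 = 0.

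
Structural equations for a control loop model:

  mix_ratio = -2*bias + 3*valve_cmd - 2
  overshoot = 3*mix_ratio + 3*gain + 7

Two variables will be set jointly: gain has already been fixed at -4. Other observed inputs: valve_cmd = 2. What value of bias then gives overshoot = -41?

With gain held at -4:
Substituting into the mix_ratio equation gives mix_ratio = -2*bias + 4.
So overshoot = -6*bias + 7.
Solve -6*bias + 7 = -41: bias = (-41 - 7) / -6 = 8.

bias = 8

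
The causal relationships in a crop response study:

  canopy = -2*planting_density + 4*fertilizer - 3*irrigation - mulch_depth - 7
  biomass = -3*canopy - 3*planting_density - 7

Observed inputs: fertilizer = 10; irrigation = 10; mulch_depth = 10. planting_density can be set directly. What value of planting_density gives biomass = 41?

Substituting into the canopy equation gives canopy = -2*planting_density - 7.
biomass becomes 3*planting_density + 14.
Solve 3*planting_density + 14 = 41: planting_density = (41 - 14) / 3 = 9.

planting_density = 9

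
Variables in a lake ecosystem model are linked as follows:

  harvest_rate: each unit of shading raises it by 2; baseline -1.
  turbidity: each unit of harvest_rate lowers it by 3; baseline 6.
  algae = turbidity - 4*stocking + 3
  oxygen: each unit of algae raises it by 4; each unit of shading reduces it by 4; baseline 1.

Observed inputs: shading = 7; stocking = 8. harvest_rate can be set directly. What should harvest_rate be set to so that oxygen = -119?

harvest_rate = 0

Intervening on harvest_rate fixes its value directly, overriding its dependence on shading.
Substituting into the algae equation gives algae = -3*harvest_rate - 23.
Substituting into the oxygen equation gives oxygen = -12*harvest_rate - 119.
Solve -12*harvest_rate - 119 = -119: harvest_rate = (-119 + 119) / -12 = 0.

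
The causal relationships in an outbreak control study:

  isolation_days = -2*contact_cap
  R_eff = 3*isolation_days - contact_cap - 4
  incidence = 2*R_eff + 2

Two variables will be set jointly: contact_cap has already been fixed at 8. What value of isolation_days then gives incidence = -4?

With contact_cap held at 8:
Intervening on isolation_days fixes its value directly, overriding its dependence on contact_cap.
Substituting into the R_eff equation gives R_eff = 3*isolation_days - 12.
Substituting into the incidence equation gives incidence = 6*isolation_days - 22.
Solve 6*isolation_days - 22 = -4: isolation_days = (-4 + 22) / 6 = 3.

isolation_days = 3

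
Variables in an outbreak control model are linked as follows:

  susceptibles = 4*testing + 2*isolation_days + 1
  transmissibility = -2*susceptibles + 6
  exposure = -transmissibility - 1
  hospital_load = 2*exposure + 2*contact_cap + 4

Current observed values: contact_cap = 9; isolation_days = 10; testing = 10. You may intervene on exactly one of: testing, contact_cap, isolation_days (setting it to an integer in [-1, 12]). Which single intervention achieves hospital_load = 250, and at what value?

set contact_cap = 8

Intervening on testing: hospital_load = 16*testing + 92. Reaching 250 requires testing = 79/8, not an integer.
Intervening on contact_cap: with other inputs at their observed values, hospital_load = 2*contact_cap + 234. Solving for 250 gives contact_cap = 8, within [-1, 12].
Intervening on isolation_days: hospital_load = 8*isolation_days + 172. Reaching 250 requires isolation_days = 39/4, not an integer.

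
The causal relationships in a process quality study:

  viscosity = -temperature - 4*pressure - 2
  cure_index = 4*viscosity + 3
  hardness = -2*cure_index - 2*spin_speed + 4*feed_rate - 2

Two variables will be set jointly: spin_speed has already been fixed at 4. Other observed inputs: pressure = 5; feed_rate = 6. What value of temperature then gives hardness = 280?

temperature = 12

With spin_speed held at 4:
Substituting into the viscosity equation gives viscosity = -temperature - 22.
This gives cure_index = -4*temperature - 85.
Substituting into the hardness equation gives hardness = 8*temperature + 184.
Solve 8*temperature + 184 = 280: temperature = (280 - 184) / 8 = 12.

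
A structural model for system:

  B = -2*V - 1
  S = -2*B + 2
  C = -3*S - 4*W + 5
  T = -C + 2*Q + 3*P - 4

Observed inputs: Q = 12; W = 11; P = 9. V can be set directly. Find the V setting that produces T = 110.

Substituting into the S equation gives S = 4*V + 4.
So C = -12*V - 51.
Substituting into the T equation gives T = 12*V + 98.
Solve 12*V + 98 = 110: V = (110 - 98) / 12 = 1.

V = 1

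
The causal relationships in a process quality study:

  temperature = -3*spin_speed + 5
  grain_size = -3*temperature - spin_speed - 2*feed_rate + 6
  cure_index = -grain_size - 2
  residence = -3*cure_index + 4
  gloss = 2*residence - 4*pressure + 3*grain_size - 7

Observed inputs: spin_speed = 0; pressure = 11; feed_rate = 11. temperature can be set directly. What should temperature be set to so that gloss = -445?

Intervening on temperature fixes its value directly, overriding its dependence on spin_speed.
Substituting into the grain_size equation gives grain_size = -3*temperature - 16.
Substituting into the cure_index equation gives cure_index = 3*temperature + 14.
Substituting into the residence equation gives residence = -9*temperature - 38.
This gives gloss = -27*temperature - 175.
Solve -27*temperature - 175 = -445: temperature = (-445 + 175) / -27 = 10.

temperature = 10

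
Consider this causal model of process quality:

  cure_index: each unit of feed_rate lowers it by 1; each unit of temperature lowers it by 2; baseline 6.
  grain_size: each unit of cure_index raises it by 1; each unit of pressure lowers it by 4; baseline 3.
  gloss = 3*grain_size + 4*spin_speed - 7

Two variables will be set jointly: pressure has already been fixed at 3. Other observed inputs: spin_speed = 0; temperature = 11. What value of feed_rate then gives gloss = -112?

With pressure held at 3:
Substituting into the cure_index equation gives cure_index = -feed_rate - 16.
Substituting into the grain_size equation gives grain_size = -feed_rate - 25.
gloss becomes -3*feed_rate - 82.
Solve -3*feed_rate - 82 = -112: feed_rate = (-112 + 82) / -3 = 10.

feed_rate = 10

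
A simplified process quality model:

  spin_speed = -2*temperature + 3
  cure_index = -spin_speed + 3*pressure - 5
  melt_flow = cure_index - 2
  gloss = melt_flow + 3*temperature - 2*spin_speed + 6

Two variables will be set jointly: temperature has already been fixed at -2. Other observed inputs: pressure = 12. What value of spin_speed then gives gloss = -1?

With temperature held at -2:
Intervening on spin_speed fixes its value directly, overriding its dependence on temperature.
Substituting into the cure_index equation gives cure_index = -spin_speed + 31.
Substituting into the melt_flow equation gives melt_flow = -spin_speed + 29.
Substituting into the gloss equation gives gloss = -3*spin_speed + 29.
Solve -3*spin_speed + 29 = -1: spin_speed = (-1 - 29) / -3 = 10.

spin_speed = 10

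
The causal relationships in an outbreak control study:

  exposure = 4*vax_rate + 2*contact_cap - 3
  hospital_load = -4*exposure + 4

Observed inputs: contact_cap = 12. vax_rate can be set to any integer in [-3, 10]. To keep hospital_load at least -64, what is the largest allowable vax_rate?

Substituting into the exposure equation gives exposure = 4*vax_rate + 21.
Substituting into the hospital_load equation gives hospital_load = -16*vax_rate - 80.
Require -16*vax_rate - 80 ≥ -64, so vax_rate ≤ -1.
The largest integer in [-3, 10] satisfying this is -1.

vax_rate = -1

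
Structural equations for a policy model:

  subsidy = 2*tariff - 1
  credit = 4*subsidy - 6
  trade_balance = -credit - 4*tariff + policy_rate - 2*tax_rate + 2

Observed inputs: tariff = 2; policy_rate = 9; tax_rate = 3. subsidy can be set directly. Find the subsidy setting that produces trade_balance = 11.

Intervening on subsidy fixes its value directly, overriding its dependence on tariff.
Substituting into the trade_balance equation gives trade_balance = -4*subsidy + 3.
Solve -4*subsidy + 3 = 11: subsidy = (11 - 3) / -4 = -2.

subsidy = -2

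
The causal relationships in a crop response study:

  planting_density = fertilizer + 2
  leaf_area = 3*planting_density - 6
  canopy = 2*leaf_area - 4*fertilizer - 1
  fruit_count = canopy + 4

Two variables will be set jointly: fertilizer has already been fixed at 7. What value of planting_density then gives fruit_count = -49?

planting_density = -2

With fertilizer held at 7:
Intervening on planting_density fixes its value directly, overriding its dependence on fertilizer.
Substituting into the canopy equation gives canopy = 6*planting_density - 41.
Substituting into the fruit_count equation gives fruit_count = 6*planting_density - 37.
Solve 6*planting_density - 37 = -49: planting_density = (-49 + 37) / 6 = -2.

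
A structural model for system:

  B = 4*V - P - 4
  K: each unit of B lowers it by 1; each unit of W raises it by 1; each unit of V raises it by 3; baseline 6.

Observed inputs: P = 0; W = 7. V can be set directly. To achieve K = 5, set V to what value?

V = 12

Substituting into the B equation gives B = 4*V - 4.
Substituting into the K equation gives K = -V + 17.
Solve -V + 17 = 5: V = (5 - 17) / -1 = 12.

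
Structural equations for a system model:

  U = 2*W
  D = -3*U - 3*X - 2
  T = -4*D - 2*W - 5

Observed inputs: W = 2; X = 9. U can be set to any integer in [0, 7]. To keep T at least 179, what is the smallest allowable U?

Intervening on U fixes its value directly, overriding its dependence on W.
Substituting into the D equation gives D = -3*U - 29.
So T = 12*U + 107.
Require 12*U + 107 ≥ 179, so U ≥ 6.
The smallest integer in [0, 7] satisfying this is 6.

U = 6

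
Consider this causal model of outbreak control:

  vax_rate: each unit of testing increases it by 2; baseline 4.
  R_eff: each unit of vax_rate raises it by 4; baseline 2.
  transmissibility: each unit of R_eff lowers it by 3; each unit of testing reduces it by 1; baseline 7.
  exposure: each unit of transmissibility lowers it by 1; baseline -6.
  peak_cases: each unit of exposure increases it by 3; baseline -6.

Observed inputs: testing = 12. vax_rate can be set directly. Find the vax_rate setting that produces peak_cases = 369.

Intervening on vax_rate fixes its value directly, overriding its dependence on testing.
Substituting into the transmissibility equation gives transmissibility = -12*vax_rate - 11.
So exposure = 12*vax_rate + 5.
Substituting into the peak_cases equation gives peak_cases = 36*vax_rate + 9.
Solve 36*vax_rate + 9 = 369: vax_rate = (369 - 9) / 36 = 10.

vax_rate = 10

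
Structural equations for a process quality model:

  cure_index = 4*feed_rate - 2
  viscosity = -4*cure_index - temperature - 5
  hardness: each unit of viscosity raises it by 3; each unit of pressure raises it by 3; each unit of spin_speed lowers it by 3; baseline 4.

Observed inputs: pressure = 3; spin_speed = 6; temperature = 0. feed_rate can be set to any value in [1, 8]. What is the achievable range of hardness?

Substituting into the viscosity equation gives viscosity = -16*feed_rate + 3.
Substituting into the hardness equation gives hardness = -48*feed_rate + 4.
Linear in feed_rate, so extremes are at the endpoints: feed_rate = 1 gives hardness = -44; feed_rate = 8 gives hardness = -380.

-380 to -44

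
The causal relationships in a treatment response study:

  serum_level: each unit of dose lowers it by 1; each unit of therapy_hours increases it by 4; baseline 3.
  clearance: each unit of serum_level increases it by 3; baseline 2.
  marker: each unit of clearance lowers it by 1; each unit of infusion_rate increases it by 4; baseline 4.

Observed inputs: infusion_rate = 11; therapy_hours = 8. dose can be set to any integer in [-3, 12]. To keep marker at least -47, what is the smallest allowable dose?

dose = 4

Substituting into the serum_level equation gives serum_level = -dose + 35.
clearance becomes -3*dose + 107.
This gives marker = 3*dose - 59.
Require 3*dose - 59 ≥ -47, so dose ≥ 4.
The smallest integer in [-3, 12] satisfying this is 4.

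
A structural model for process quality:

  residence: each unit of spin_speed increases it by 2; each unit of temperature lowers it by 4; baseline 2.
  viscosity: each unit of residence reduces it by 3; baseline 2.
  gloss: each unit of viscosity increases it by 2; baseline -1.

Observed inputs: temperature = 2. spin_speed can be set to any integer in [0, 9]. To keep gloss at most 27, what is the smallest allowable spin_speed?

spin_speed = 1

Substituting into the residence equation gives residence = 2*spin_speed - 6.
Substituting into the viscosity equation gives viscosity = -6*spin_speed + 20.
Substituting into the gloss equation gives gloss = -12*spin_speed + 39.
Require -12*spin_speed + 39 ≤ 27, so spin_speed ≥ 1.
The smallest integer in [0, 9] satisfying this is 1.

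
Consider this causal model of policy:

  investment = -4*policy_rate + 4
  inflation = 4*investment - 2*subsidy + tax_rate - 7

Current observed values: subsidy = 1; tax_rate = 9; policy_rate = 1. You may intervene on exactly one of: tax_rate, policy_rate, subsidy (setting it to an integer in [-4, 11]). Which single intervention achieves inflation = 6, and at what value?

Intervening on tax_rate: inflation = tax_rate - 9. Reaching 6 requires tax_rate = 15, outside [-4, 11].
Intervening on policy_rate: inflation = -16*policy_rate + 16. Reaching 6 requires policy_rate = 5/8, not an integer.
Intervening on subsidy: with other inputs at their observed values, inflation = -2*subsidy + 2. Solving for 6 gives subsidy = -2, within [-4, 11].

set subsidy = -2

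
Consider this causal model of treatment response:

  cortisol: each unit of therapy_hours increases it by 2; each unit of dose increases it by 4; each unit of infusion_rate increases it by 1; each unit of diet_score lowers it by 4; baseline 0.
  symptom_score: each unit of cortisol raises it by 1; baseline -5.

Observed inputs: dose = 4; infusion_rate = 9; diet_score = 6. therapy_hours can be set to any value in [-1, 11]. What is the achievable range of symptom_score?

-6 to 18

Substituting into the cortisol equation gives cortisol = 2*therapy_hours + 1.
symptom_score becomes 2*therapy_hours - 4.
Linear in therapy_hours, so extremes are at the endpoints: therapy_hours = -1 gives symptom_score = -6; therapy_hours = 11 gives symptom_score = 18.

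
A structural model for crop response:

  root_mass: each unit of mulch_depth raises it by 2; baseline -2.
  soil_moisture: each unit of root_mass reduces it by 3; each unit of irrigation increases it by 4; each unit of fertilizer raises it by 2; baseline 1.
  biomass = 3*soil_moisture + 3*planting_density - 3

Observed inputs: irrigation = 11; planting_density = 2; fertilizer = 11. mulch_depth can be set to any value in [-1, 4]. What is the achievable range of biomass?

Substituting into the soil_moisture equation gives soil_moisture = -6*mulch_depth + 73.
biomass becomes -18*mulch_depth + 222.
Linear in mulch_depth, so extremes are at the endpoints: mulch_depth = -1 gives biomass = 240; mulch_depth = 4 gives biomass = 150.

150 to 240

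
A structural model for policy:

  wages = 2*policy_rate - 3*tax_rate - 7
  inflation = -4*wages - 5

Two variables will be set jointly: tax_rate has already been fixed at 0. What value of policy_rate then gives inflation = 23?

policy_rate = 0

With tax_rate held at 0:
Substituting into the wages equation gives wages = 2*policy_rate - 7.
So inflation = -8*policy_rate + 23.
Solve -8*policy_rate + 23 = 23: policy_rate = (23 - 23) / -8 = 0.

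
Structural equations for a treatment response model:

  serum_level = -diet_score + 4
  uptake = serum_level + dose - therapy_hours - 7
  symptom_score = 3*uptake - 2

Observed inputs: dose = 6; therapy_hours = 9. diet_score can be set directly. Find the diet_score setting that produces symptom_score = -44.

diet_score = 8

Substituting into the uptake equation gives uptake = -diet_score - 6.
symptom_score becomes -3*diet_score - 20.
Solve -3*diet_score - 20 = -44: diet_score = (-44 + 20) / -3 = 8.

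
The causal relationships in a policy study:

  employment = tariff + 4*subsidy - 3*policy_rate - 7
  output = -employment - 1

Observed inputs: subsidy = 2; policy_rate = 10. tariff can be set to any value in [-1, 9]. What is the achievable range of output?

19 to 29

Substituting into the employment equation gives employment = tariff - 29.
This gives output = -tariff + 28.
Linear in tariff, so extremes are at the endpoints: tariff = -1 gives output = 29; tariff = 9 gives output = 19.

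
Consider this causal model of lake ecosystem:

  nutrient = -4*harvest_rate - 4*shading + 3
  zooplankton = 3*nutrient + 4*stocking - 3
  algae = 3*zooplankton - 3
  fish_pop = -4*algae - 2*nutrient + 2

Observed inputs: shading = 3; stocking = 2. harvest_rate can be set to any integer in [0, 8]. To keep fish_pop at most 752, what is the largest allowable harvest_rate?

Substituting into the nutrient equation gives nutrient = -4*harvest_rate - 9.
Substituting into the zooplankton equation gives zooplankton = -12*harvest_rate - 22.
This gives algae = -36*harvest_rate - 69.
Substituting into the fish_pop equation gives fish_pop = 152*harvest_rate + 296.
Require 152*harvest_rate + 296 ≤ 752, so harvest_rate ≤ 3.
The largest integer in [0, 8] satisfying this is 3.

harvest_rate = 3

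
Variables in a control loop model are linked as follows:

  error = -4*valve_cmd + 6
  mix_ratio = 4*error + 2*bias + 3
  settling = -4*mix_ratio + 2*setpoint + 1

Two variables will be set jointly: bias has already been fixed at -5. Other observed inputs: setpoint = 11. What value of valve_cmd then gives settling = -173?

With bias held at -5:
Substituting into the mix_ratio equation gives mix_ratio = -16*valve_cmd + 17.
This gives settling = 64*valve_cmd - 45.
Solve 64*valve_cmd - 45 = -173: valve_cmd = (-173 + 45) / 64 = -2.

valve_cmd = -2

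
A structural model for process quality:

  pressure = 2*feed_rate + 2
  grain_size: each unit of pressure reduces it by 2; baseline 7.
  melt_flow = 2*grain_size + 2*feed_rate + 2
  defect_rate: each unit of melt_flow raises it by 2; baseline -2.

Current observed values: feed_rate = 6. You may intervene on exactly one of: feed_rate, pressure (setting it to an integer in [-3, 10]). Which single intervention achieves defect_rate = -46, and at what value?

set feed_rate = 5

Intervening on feed_rate: with other inputs at their observed values, defect_rate = -12*feed_rate + 14. Solving for -46 gives feed_rate = 5, within [-3, 10].
Intervening on pressure: defect_rate = -8*pressure + 54. Reaching -46 requires pressure = 25/2, not an integer.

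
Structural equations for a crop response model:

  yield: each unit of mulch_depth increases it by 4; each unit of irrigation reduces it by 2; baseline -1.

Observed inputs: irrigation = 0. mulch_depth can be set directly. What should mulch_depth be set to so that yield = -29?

mulch_depth = -7

Substituting into the yield equation gives yield = 4*mulch_depth - 1.
Solve 4*mulch_depth - 1 = -29: mulch_depth = (-29 + 1) / 4 = -7.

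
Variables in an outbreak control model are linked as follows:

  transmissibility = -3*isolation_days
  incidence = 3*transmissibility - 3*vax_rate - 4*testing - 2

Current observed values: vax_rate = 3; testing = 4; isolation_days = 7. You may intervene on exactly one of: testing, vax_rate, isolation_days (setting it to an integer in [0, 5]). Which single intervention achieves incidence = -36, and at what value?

set isolation_days = 1

Intervening on testing: incidence = -4*testing - 74. Reaching -36 requires testing = -19/2, not an integer.
Intervening on vax_rate: incidence = -3*vax_rate - 81. Reaching -36 requires vax_rate = -15, outside [0, 5].
Intervening on isolation_days: with other inputs at their observed values, incidence = -9*isolation_days - 27. Solving for -36 gives isolation_days = 1, within [0, 5].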